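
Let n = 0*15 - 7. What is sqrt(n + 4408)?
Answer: 3*sqrt(489) ≈ 66.340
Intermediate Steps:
n = -7 (n = 0 - 7 = -7)
sqrt(n + 4408) = sqrt(-7 + 4408) = sqrt(4401) = 3*sqrt(489)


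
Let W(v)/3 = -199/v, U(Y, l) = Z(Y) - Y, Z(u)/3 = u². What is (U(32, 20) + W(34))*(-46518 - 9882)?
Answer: -2897916600/17 ≈ -1.7047e+8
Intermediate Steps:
Z(u) = 3*u²
U(Y, l) = -Y + 3*Y² (U(Y, l) = 3*Y² - Y = -Y + 3*Y²)
W(v) = -597/v (W(v) = 3*(-199/v) = -597/v)
(U(32, 20) + W(34))*(-46518 - 9882) = (32*(-1 + 3*32) - 597/34)*(-46518 - 9882) = (32*(-1 + 96) - 597*1/34)*(-56400) = (32*95 - 597/34)*(-56400) = (3040 - 597/34)*(-56400) = (102763/34)*(-56400) = -2897916600/17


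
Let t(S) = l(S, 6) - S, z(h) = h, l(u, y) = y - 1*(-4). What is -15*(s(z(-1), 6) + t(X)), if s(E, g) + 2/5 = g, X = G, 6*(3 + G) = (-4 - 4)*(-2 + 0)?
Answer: -239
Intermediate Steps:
l(u, y) = 4 + y (l(u, y) = y + 4 = 4 + y)
G = -1/3 (G = -3 + ((-4 - 4)*(-2 + 0))/6 = -3 + (-8*(-2))/6 = -3 + (1/6)*16 = -3 + 8/3 = -1/3 ≈ -0.33333)
X = -1/3 ≈ -0.33333
s(E, g) = -2/5 + g
t(S) = 10 - S (t(S) = (4 + 6) - S = 10 - S)
-15*(s(z(-1), 6) + t(X)) = -15*((-2/5 + 6) + (10 - 1*(-1/3))) = -15*(28/5 + (10 + 1/3)) = -15*(28/5 + 31/3) = -15*239/15 = -239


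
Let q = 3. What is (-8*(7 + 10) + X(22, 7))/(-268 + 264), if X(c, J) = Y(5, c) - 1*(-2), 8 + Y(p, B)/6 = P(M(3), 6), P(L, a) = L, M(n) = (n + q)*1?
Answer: 73/2 ≈ 36.500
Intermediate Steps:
M(n) = 3 + n (M(n) = (n + 3)*1 = (3 + n)*1 = 3 + n)
Y(p, B) = -12 (Y(p, B) = -48 + 6*(3 + 3) = -48 + 6*6 = -48 + 36 = -12)
X(c, J) = -10 (X(c, J) = -12 - 1*(-2) = -12 + 2 = -10)
(-8*(7 + 10) + X(22, 7))/(-268 + 264) = (-8*(7 + 10) - 10)/(-268 + 264) = (-8*17 - 10)/(-4) = (-136 - 10)*(-¼) = -146*(-¼) = 73/2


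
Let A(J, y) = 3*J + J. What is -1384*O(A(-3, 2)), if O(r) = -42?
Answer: 58128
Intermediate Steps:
A(J, y) = 4*J
-1384*O(A(-3, 2)) = -1384*(-42) = 58128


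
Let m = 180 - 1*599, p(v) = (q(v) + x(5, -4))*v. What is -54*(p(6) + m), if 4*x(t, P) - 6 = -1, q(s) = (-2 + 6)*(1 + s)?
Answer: 13149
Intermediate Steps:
q(s) = 4 + 4*s (q(s) = 4*(1 + s) = 4 + 4*s)
x(t, P) = 5/4 (x(t, P) = 3/2 + (¼)*(-1) = 3/2 - ¼ = 5/4)
p(v) = v*(21/4 + 4*v) (p(v) = ((4 + 4*v) + 5/4)*v = (21/4 + 4*v)*v = v*(21/4 + 4*v))
m = -419 (m = 180 - 599 = -419)
-54*(p(6) + m) = -54*((¼)*6*(21 + 16*6) - 419) = -54*((¼)*6*(21 + 96) - 419) = -54*((¼)*6*117 - 419) = -54*(351/2 - 419) = -54*(-487/2) = 13149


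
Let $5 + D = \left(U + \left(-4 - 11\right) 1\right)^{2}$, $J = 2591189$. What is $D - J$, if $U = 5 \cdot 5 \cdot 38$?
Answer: $-1716969$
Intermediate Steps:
$U = 950$ ($U = 25 \cdot 38 = 950$)
$D = 874220$ ($D = -5 + \left(950 + \left(-4 - 11\right) 1\right)^{2} = -5 + \left(950 - 15\right)^{2} = -5 + 935^{2} = -5 + 874225 = 874220$)
$D - J = 874220 - 2591189 = -1716969$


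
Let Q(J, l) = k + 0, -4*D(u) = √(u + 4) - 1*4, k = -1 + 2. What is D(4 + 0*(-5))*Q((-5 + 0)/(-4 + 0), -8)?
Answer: 1 - √2/2 ≈ 0.29289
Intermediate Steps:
k = 1
D(u) = 1 - √(4 + u)/4 (D(u) = -(√(u + 4) - 1*4)/4 = -(√(4 + u) - 4)/4 = -(-4 + √(4 + u))/4 = 1 - √(4 + u)/4)
Q(J, l) = 1 (Q(J, l) = 1 + 0 = 1)
D(4 + 0*(-5))*Q((-5 + 0)/(-4 + 0), -8) = (1 - √(4 + (4 + 0*(-5)))/4)*1 = (1 - √(4 + (4 + 0))/4)*1 = (1 - √(4 + 4)/4)*1 = (1 - √2/2)*1 = 1 - √2/2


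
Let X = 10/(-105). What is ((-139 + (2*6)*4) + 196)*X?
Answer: -10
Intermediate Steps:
X = -2/21 (X = 10*(-1/105) = -2/21 ≈ -0.095238)
((-139 + (2*6)*4) + 196)*X = ((-139 + (2*6)*4) + 196)*(-2/21) = ((-139 + 12*4) + 196)*(-2/21) = ((-139 + 48) + 196)*(-2/21) = (-91 + 196)*(-2/21) = 105*(-2/21) = -10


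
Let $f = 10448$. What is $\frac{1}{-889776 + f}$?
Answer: $- \frac{1}{879328} \approx -1.1372 \cdot 10^{-6}$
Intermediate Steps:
$\frac{1}{-889776 + f} = \frac{1}{-889776 + 10448} = \frac{1}{-879328} = - \frac{1}{879328}$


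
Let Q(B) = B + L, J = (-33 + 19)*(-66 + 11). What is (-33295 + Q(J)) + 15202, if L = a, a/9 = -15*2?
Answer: -17593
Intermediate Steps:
a = -270 (a = 9*(-15*2) = 9*(-30) = -270)
J = 770 (J = -14*(-55) = 770)
L = -270
Q(B) = -270 + B (Q(B) = B - 270 = -270 + B)
(-33295 + Q(J)) + 15202 = (-33295 + (-270 + 770)) + 15202 = (-33295 + 500) + 15202 = -32795 + 15202 = -17593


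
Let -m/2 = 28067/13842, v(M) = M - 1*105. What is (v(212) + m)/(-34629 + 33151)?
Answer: -356240/5114619 ≈ -0.069651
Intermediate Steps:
v(M) = -105 + M (v(M) = M - 105 = -105 + M)
m = -28067/6921 (m = -56134/13842 = -2*28067/13842 = -28067/6921 ≈ -4.0553)
(v(212) + m)/(-34629 + 33151) = ((-105 + 212) - 28067/6921)/(-34629 + 33151) = (107 - 28067/6921)/(-1478) = (712480/6921)*(-1/1478) = -356240/5114619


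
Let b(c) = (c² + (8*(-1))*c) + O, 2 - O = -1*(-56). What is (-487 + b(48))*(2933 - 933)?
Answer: 2758000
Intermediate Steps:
O = -54 (O = 2 - (-1)*(-56) = 2 - 1*56 = 2 - 56 = -54)
b(c) = -54 + c² - 8*c (b(c) = (c² + (8*(-1))*c) - 54 = (c² - 8*c) - 54 = -54 + c² - 8*c)
(-487 + b(48))*(2933 - 933) = (-487 + (-54 + 48² - 8*48))*(2933 - 933) = (-487 + (-54 + 2304 - 384))*2000 = (-487 + 1866)*2000 = 1379*2000 = 2758000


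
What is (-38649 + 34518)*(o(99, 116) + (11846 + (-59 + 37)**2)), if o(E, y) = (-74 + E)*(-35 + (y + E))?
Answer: -69524730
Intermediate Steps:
o(E, y) = (-74 + E)*(-35 + E + y) (o(E, y) = (-74 + E)*(-35 + (E + y)) = (-74 + E)*(-35 + E + y))
(-38649 + 34518)*(o(99, 116) + (11846 + (-59 + 37)**2)) = (-38649 + 34518)*((2590 + 99**2 - 109*99 - 74*116 + 99*116) + (11846 + (-59 + 37)**2)) = -4131*((2590 + 9801 - 10791 - 8584 + 11484) + (11846 + (-22)**2)) = -4131*(4500 + (11846 + 484)) = -4131*(4500 + 12330) = -4131*16830 = -69524730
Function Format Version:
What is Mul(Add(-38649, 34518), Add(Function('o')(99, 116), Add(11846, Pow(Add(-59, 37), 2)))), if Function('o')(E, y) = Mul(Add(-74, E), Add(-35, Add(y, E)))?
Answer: -69524730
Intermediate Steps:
Function('o')(E, y) = Mul(Add(-74, E), Add(-35, E, y)) (Function('o')(E, y) = Mul(Add(-74, E), Add(-35, Add(E, y))) = Mul(Add(-74, E), Add(-35, E, y)))
Mul(Add(-38649, 34518), Add(Function('o')(99, 116), Add(11846, Pow(Add(-59, 37), 2)))) = Mul(Add(-38649, 34518), Add(Add(2590, Pow(99, 2), Mul(-109, 99), Mul(-74, 116), Mul(99, 116)), Add(11846, Pow(Add(-59, 37), 2)))) = Mul(-4131, Add(Add(2590, 9801, -10791, -8584, 11484), Add(11846, Pow(-22, 2)))) = Mul(-4131, Add(4500, Add(11846, 484))) = Mul(-4131, Add(4500, 12330)) = Mul(-4131, 16830) = -69524730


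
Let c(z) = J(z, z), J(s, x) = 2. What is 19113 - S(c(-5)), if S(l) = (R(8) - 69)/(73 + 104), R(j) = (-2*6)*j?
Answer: 1127722/59 ≈ 19114.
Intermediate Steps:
R(j) = -12*j
c(z) = 2
S(l) = -55/59 (S(l) = (-12*8 - 69)/(73 + 104) = (-96 - 69)/177 = -165*1/177 = -55/59)
19113 - S(c(-5)) = 19113 - 1*(-55/59) = 19113 + 55/59 = 1127722/59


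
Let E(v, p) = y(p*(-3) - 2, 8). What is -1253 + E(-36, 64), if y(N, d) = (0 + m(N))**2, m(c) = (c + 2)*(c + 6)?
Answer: 1302919963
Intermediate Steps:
m(c) = (2 + c)*(6 + c)
y(N, d) = (12 + N**2 + 8*N)**2 (y(N, d) = (0 + (12 + N**2 + 8*N))**2 = (12 + N**2 + 8*N)**2)
E(v, p) = (-4 + (-2 - 3*p)**2 - 24*p)**2 (E(v, p) = (12 + (p*(-3) - 2)**2 + 8*(p*(-3) - 2))**2 = (12 + (-3*p - 2)**2 + 8*(-3*p - 2))**2 = (12 + (-2 - 3*p)**2 + 8*(-2 - 3*p))**2 = (12 + (-2 - 3*p)**2 + (-16 - 24*p))**2 = (-4 + (-2 - 3*p)**2 - 24*p)**2)
-1253 + E(-36, 64) = -1253 + (-4 + (2 + 3*64)**2 - 24*64)**2 = -1253 + (-4 + (2 + 192)**2 - 1536)**2 = -1253 + (-4 + 194**2 - 1536)**2 = -1253 + (-4 + 37636 - 1536)**2 = -1253 + 36096**2 = -1253 + 1302921216 = 1302919963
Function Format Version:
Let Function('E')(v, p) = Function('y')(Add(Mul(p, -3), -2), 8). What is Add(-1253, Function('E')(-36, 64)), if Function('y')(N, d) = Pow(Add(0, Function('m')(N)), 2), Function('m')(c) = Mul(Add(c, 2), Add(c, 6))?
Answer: 1302919963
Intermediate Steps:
Function('m')(c) = Mul(Add(2, c), Add(6, c))
Function('y')(N, d) = Pow(Add(12, Pow(N, 2), Mul(8, N)), 2) (Function('y')(N, d) = Pow(Add(0, Add(12, Pow(N, 2), Mul(8, N))), 2) = Pow(Add(12, Pow(N, 2), Mul(8, N)), 2))
Function('E')(v, p) = Pow(Add(-4, Pow(Add(-2, Mul(-3, p)), 2), Mul(-24, p)), 2) (Function('E')(v, p) = Pow(Add(12, Pow(Add(Mul(p, -3), -2), 2), Mul(8, Add(Mul(p, -3), -2))), 2) = Pow(Add(12, Pow(Add(Mul(-3, p), -2), 2), Mul(8, Add(Mul(-3, p), -2))), 2) = Pow(Add(12, Pow(Add(-2, Mul(-3, p)), 2), Mul(8, Add(-2, Mul(-3, p)))), 2) = Pow(Add(12, Pow(Add(-2, Mul(-3, p)), 2), Add(-16, Mul(-24, p))), 2) = Pow(Add(-4, Pow(Add(-2, Mul(-3, p)), 2), Mul(-24, p)), 2))
Add(-1253, Function('E')(-36, 64)) = Add(-1253, Pow(Add(-4, Pow(Add(2, Mul(3, 64)), 2), Mul(-24, 64)), 2)) = Add(-1253, Pow(Add(-4, Pow(Add(2, 192), 2), -1536), 2)) = Add(-1253, Pow(Add(-4, Pow(194, 2), -1536), 2)) = Add(-1253, Pow(Add(-4, 37636, -1536), 2)) = Add(-1253, Pow(36096, 2)) = Add(-1253, 1302921216) = 1302919963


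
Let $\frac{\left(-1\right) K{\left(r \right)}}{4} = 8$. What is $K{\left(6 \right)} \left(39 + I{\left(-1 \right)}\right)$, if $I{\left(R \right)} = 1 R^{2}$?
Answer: $-1280$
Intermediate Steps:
$K{\left(r \right)} = -32$ ($K{\left(r \right)} = \left(-4\right) 8 = -32$)
$I{\left(R \right)} = R^{2}$
$K{\left(6 \right)} \left(39 + I{\left(-1 \right)}\right) = - 32 \left(39 + \left(-1\right)^{2}\right) = - 32 \left(39 + 1\right) = \left(-32\right) 40 = -1280$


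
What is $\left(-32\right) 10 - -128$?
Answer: $-192$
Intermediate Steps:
$\left(-32\right) 10 - -128 = -320 + 128 = -192$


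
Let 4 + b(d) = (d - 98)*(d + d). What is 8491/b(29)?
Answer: -8491/4006 ≈ -2.1196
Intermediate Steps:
b(d) = -4 + 2*d*(-98 + d) (b(d) = -4 + (d - 98)*(d + d) = -4 + (-98 + d)*(2*d) = -4 + 2*d*(-98 + d))
8491/b(29) = 8491/(-4 - 196*29 + 2*29²) = 8491/(-4 - 5684 + 2*841) = 8491/(-4 - 5684 + 1682) = 8491/(-4006) = 8491*(-1/4006) = -8491/4006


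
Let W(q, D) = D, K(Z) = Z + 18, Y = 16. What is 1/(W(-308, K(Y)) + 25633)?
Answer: 1/25667 ≈ 3.8961e-5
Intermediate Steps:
K(Z) = 18 + Z
1/(W(-308, K(Y)) + 25633) = 1/((18 + 16) + 25633) = 1/(34 + 25633) = 1/25667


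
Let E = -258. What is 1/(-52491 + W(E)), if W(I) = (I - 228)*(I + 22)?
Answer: 1/62205 ≈ 1.6076e-5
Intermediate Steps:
W(I) = (-228 + I)*(22 + I)
1/(-52491 + W(E)) = 1/(-52491 + (-5016 + (-258)² - 206*(-258))) = 1/(-52491 + (-5016 + 66564 + 53148)) = 1/(-52491 + 114696) = 1/62205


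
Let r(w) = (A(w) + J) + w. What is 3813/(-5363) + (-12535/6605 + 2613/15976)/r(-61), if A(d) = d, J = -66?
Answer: -481683930497/686396123104 ≈ -0.70176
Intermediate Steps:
r(w) = -66 + 2*w (r(w) = (w - 66) + w = (-66 + w) + w = -66 + 2*w)
3813/(-5363) + (-12535/6605 + 2613/15976)/r(-61) = 3813/(-5363) + (-12535/6605 + 2613/15976)/(-66 + 2*(-61)) = 3813*(-1/5363) + (-12535*1/6605 + 2613*(1/15976))/(-66 - 122) = -123/173 + (-2507/1321 + 2613/15976)/(-188) = -123/173 - 36600059/21104296*(-1/188) = -123/173 + 36600059/3967607648 = -481683930497/686396123104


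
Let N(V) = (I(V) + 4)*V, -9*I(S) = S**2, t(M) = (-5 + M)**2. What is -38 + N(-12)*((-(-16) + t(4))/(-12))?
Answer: -242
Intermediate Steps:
I(S) = -S**2/9
N(V) = V*(4 - V**2/9) (N(V) = (-V**2/9 + 4)*V = (4 - V**2/9)*V = V*(4 - V**2/9))
-38 + N(-12)*((-(-16) + t(4))/(-12)) = -38 + ((1/9)*(-12)*(36 - 1*(-12)**2))*((-(-16) + (-5 + 4)**2)/(-12)) = -38 + ((1/9)*(-12)*(36 - 1*144))*((-4*(-4) + (-1)**2)*(-1/12)) = -38 + ((1/9)*(-12)*(36 - 144))*((16 + 1)*(-1/12)) = -38 + ((1/9)*(-12)*(-108))*(17*(-1/12)) = -38 + 144*(-17/12) = -38 - 204 = -242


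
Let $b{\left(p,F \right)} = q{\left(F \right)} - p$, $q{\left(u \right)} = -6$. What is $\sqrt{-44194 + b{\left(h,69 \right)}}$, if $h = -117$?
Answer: $i \sqrt{44083} \approx 209.96 i$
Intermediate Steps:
$b{\left(p,F \right)} = -6 - p$
$\sqrt{-44194 + b{\left(h,69 \right)}} = \sqrt{-44194 - -111} = \sqrt{-44194 + \left(-6 + 117\right)} = \sqrt{-44194 + 111} = \sqrt{-44083} = i \sqrt{44083}$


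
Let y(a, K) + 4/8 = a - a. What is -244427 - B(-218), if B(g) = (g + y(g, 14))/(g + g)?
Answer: -213140781/872 ≈ -2.4443e+5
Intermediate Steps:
y(a, K) = -½ (y(a, K) = -½ + (a - a) = -½ + 0 = -½)
B(g) = (-½ + g)/(2*g) (B(g) = (g - ½)/(g + g) = (-½ + g)/((2*g)) = (-½ + g)*(1/(2*g)) = (-½ + g)/(2*g))
-244427 - B(-218) = -244427 - (-1 + 2*(-218))/(4*(-218)) = -244427 - (-1)*(-1 - 436)/(4*218) = -244427 - (-1)*(-437)/(4*218) = -244427 - 1*437/872 = -244427 - 437/872 = -213140781/872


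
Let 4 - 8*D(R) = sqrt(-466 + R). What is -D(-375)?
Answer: -1/2 + 29*I/8 ≈ -0.5 + 3.625*I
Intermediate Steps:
D(R) = 1/2 - sqrt(-466 + R)/8
-D(-375) = -(1/2 - sqrt(-466 - 375)/8) = -(1/2 - 29*I/8) = -1/2 + 29*I/8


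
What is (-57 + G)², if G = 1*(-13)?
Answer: 4900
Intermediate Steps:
G = -13
(-57 + G)² = (-57 - 13)² = (-70)² = 4900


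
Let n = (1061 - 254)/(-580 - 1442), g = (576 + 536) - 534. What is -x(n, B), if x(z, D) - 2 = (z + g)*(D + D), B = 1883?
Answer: -733058223/337 ≈ -2.1752e+6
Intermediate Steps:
g = 578 (g = 1112 - 534 = 578)
n = -269/674 (n = 807/(-2022) = 807*(-1/2022) = -269/674 ≈ -0.39911)
x(z, D) = 2 + 2*D*(578 + z) (x(z, D) = 2 + (z + 578)*(D + D) = 2 + (578 + z)*(2*D) = 2 + 2*D*(578 + z))
-x(n, B) = -(2 + 1156*1883 + 2*1883*(-269/674)) = -(2 + 2176748 - 506527/337) = -1*733058223/337 = -733058223/337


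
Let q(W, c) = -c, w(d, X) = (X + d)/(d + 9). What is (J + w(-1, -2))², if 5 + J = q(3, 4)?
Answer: 5625/64 ≈ 87.891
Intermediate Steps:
w(d, X) = (X + d)/(9 + d)
J = -9 (J = -5 - 1*4 = -5 - 4 = -9)
(J + w(-1, -2))² = (-9 + (-2 - 1)/(9 - 1))² = (-9 - 3/8)² = (-75/8)² = 5625/64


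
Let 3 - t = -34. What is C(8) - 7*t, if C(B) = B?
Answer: -251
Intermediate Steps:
t = 37 (t = 3 - 1*(-34) = 3 + 34 = 37)
C(8) - 7*t = 8 - 7*37 = 8 - 259 = -251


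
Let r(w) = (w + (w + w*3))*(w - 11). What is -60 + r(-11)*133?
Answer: 160870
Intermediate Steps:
r(w) = 5*w*(-11 + w) (r(w) = (w + (w + 3*w))*(-11 + w) = (w + 4*w)*(-11 + w) = (5*w)*(-11 + w) = 5*w*(-11 + w))
-60 + r(-11)*133 = -60 + (5*(-11)*(-11 - 11))*133 = -60 + (5*(-11)*(-22))*133 = -60 + 1210*133 = -60 + 160930 = 160870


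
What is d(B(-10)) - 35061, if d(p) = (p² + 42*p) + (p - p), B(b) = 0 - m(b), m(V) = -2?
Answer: -34973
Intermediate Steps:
B(b) = 2 (B(b) = 0 - 1*(-2) = 0 + 2 = 2)
d(p) = p² + 42*p (d(p) = (p² + 42*p) + 0 = p² + 42*p)
d(B(-10)) - 35061 = 2*(42 + 2) - 35061 = 2*44 - 35061 = 88 - 35061 = -34973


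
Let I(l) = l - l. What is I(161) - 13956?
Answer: -13956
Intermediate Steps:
I(l) = 0
I(161) - 13956 = 0 - 13956 = -13956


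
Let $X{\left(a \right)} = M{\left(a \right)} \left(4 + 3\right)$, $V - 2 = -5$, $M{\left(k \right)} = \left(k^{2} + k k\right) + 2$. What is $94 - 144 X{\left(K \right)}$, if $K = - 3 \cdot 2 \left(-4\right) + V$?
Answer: $-890978$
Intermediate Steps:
$M{\left(k \right)} = 2 + 2 k^{2}$ ($M{\left(k \right)} = \left(k^{2} + k^{2}\right) + 2 = 2 k^{2} + 2 = 2 + 2 k^{2}$)
$V = -3$ ($V = 2 - 5 = -3$)
$K = 21$ ($K = - 3 \cdot 2 \left(-4\right) - 3 = \left(-3\right) \left(-8\right) - 3 = 24 - 3 = 21$)
$X{\left(a \right)} = 14 + 14 a^{2}$ ($X{\left(a \right)} = \left(2 + 2 a^{2}\right) \left(4 + 3\right) = \left(2 + 2 a^{2}\right) 7 = 14 + 14 a^{2}$)
$94 - 144 X{\left(K \right)} = 94 - 144 \left(14 + 14 \cdot 21^{2}\right) = 94 - 144 \left(14 + 14 \cdot 441\right) = 94 - 144 \left(14 + 6174\right) = 94 - 891072 = -890978$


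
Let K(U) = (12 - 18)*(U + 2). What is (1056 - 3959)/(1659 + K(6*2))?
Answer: -2903/1575 ≈ -1.8432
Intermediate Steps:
K(U) = -12 - 6*U (K(U) = -6*(2 + U) = -12 - 6*U)
(1056 - 3959)/(1659 + K(6*2)) = (1056 - 3959)/(1659 + (-12 - 36*2)) = -2903/(1659 + (-12 - 6*12)) = -2903/(1659 + (-12 - 72)) = -2903/(1659 - 84) = -2903/1575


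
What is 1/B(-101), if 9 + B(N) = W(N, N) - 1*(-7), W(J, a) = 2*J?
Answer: -1/204 ≈ -0.0049020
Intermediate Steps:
B(N) = -2 + 2*N (B(N) = -9 + (2*N - 1*(-7)) = -9 + (2*N + 7) = -9 + (7 + 2*N) = -2 + 2*N)
1/B(-101) = 1/(-2 + 2*(-101)) = 1/(-2 - 202) = 1/(-204) = -1/204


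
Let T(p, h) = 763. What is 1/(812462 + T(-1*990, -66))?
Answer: 1/813225 ≈ 1.2297e-6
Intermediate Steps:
1/(812462 + T(-1*990, -66)) = 1/(812462 + 763) = 1/813225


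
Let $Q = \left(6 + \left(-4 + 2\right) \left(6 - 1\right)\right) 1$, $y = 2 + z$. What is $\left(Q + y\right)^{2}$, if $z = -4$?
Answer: $36$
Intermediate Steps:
$y = -2$ ($y = 2 - 4 = -2$)
$Q = -4$ ($Q = \left(6 - 10\right) 1 = \left(-4\right) 1 = -4$)
$\left(Q + y\right)^{2} = \left(-4 - 2\right)^{2} = \left(-6\right)^{2} = 36$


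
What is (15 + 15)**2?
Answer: 900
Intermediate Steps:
(15 + 15)**2 = 30**2 = 900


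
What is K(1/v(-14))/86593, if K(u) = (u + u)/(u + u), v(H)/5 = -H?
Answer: 1/86593 ≈ 1.1548e-5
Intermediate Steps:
v(H) = -5*H (v(H) = 5*(-H) = -5*H)
K(u) = 1 (K(u) = (2*u)/((2*u)) = (2*u)*(1/(2*u)) = 1)
K(1/v(-14))/86593 = 1/86593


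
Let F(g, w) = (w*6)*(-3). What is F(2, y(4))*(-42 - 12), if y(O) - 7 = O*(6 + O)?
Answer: 45684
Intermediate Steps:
y(O) = 7 + O*(6 + O)
F(g, w) = -18*w (F(g, w) = (6*w)*(-3) = -18*w)
F(2, y(4))*(-42 - 12) = (-18*(7 + 4**2 + 6*4))*(-42 - 12) = -18*(7 + 16 + 24)*(-54) = -18*47*(-54) = -846*(-54) = 45684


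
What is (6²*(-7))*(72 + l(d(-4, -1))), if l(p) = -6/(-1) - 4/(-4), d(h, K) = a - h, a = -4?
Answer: -19908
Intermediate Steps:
d(h, K) = -4 - h
l(p) = 7 (l(p) = -6*(-1) - 4*(-¼) = 6 + 1 = 7)
(6²*(-7))*(72 + l(d(-4, -1))) = (6²*(-7))*(72 + 7) = (36*(-7))*79 = -252*79 = -19908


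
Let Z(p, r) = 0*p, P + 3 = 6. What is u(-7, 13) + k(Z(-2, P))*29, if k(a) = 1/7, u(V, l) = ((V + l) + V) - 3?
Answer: ⅐ ≈ 0.14286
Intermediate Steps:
P = 3 (P = -3 + 6 = 3)
Z(p, r) = 0
u(V, l) = -3 + l + 2*V (u(V, l) = (l + 2*V) - 3 = -3 + l + 2*V)
k(a) = ⅐
u(-7, 13) + k(Z(-2, P))*29 = (-3 + 13 + 2*(-7)) + (⅐)*29 = (-3 + 13 - 14) + 29/7 = -4 + 29/7 = ⅐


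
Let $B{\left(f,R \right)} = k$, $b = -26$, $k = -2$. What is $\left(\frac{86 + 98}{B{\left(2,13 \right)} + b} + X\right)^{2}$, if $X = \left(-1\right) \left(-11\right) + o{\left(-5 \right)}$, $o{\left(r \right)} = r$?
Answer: $\frac{16}{49} \approx 0.32653$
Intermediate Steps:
$B{\left(f,R \right)} = -2$
$X = 6$ ($X = \left(-1\right) \left(-11\right) - 5 = 11 - 5 = 6$)
$\left(\frac{86 + 98}{B{\left(2,13 \right)} + b} + X\right)^{2} = \left(\frac{86 + 98}{-2 - 26} + 6\right)^{2} = \left(\frac{184}{-28} + 6\right)^{2} = \left(184 \left(- \frac{1}{28}\right) + 6\right)^{2} = \left(- \frac{46}{7} + 6\right)^{2} = \left(- \frac{4}{7}\right)^{2} = \frac{16}{49}$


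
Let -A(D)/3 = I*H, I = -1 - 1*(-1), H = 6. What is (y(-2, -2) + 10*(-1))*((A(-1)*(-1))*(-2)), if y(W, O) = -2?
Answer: 0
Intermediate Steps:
I = 0 (I = -1 + 1 = 0)
A(D) = 0 (A(D) = -0*6 = -3*0 = 0)
(y(-2, -2) + 10*(-1))*((A(-1)*(-1))*(-2)) = (-2 + 10*(-1))*((0*(-1))*(-2)) = (-2 - 10)*(0*(-2)) = -12*0 = 0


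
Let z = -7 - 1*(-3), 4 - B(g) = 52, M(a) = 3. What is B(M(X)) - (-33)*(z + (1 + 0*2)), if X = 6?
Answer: -147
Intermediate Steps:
B(g) = -48 (B(g) = 4 - 1*52 = 4 - 52 = -48)
z = -4 (z = -7 + 3 = -4)
B(M(X)) - (-33)*(z + (1 + 0*2)) = -48 - (-33)*(-4 + (1 + 0*2)) = -48 - (-33)*(-4 + (1 + 0)) = -48 - (-33)*(-4 + 1) = -48 - (-33)*(-3) = -48 - 1*99 = -48 - 99 = -147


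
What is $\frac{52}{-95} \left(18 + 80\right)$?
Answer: $- \frac{5096}{95} \approx -53.642$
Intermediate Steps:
$\frac{52}{-95} \left(18 + 80\right) = 52 \left(- \frac{1}{95}\right) 98 = \left(- \frac{52}{95}\right) 98 = - \frac{5096}{95}$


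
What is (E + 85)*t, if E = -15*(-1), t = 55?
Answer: 5500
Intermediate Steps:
E = 15 (E = -1*(-15) = 15)
(E + 85)*t = (15 + 85)*55 = 100*55 = 5500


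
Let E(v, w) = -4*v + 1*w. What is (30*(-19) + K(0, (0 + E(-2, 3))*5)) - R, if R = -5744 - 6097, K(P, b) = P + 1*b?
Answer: 11326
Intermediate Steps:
E(v, w) = w - 4*v (E(v, w) = -4*v + w = w - 4*v)
K(P, b) = P + b
R = -11841
(30*(-19) + K(0, (0 + E(-2, 3))*5)) - R = (30*(-19) + (0 + (0 + (3 - 4*(-2)))*5)) - 1*(-11841) = (-570 + (0 + (0 + (3 + 8))*5)) + 11841 = (-570 + (0 + (0 + 11)*5)) + 11841 = (-570 + (0 + 11*5)) + 11841 = (-570 + (0 + 55)) + 11841 = (-570 + 55) + 11841 = -515 + 11841 = 11326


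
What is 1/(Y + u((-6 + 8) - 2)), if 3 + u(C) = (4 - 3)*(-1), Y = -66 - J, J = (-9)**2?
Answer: -1/151 ≈ -0.0066225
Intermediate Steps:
J = 81
Y = -147 (Y = -66 - 1*81 = -66 - 81 = -147)
u(C) = -4 (u(C) = -3 + (4 - 3)*(-1) = -3 + 1*(-1) = -3 - 1 = -4)
1/(Y + u((-6 + 8) - 2)) = 1/(-147 - 4) = 1/(-151) = -1/151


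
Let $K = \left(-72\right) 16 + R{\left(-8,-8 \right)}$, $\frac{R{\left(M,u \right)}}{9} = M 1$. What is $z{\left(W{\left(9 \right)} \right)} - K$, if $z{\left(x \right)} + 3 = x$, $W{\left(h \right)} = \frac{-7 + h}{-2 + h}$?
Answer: $\frac{8549}{7} \approx 1221.3$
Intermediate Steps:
$R{\left(M,u \right)} = 9 M$ ($R{\left(M,u \right)} = 9 M 1 = 9 M$)
$W{\left(h \right)} = \frac{-7 + h}{-2 + h}$
$K = -1224$ ($K = \left(-72\right) 16 + 9 \left(-8\right) = -1152 - 72 = -1224$)
$z{\left(x \right)} = -3 + x$
$z{\left(W{\left(9 \right)} \right)} - K = \left(-3 + \frac{-7 + 9}{-2 + 9}\right) - -1224 = \left(-3 + \frac{1}{7} \cdot 2\right) + 1224 = \left(-3 + \frac{2}{7}\right) + 1224 = - \frac{19}{7} + 1224 = \frac{8549}{7}$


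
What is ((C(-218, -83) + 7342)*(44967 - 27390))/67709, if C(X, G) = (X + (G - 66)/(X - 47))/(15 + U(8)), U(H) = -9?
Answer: 68059075581/35885770 ≈ 1896.5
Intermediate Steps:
C(X, G) = X/6 + (-66 + G)/(6*(-47 + X)) (C(X, G) = (X + (G - 66)/(X - 47))/(15 - 9) = (X + (-66 + G)/(-47 + X))/6 = (X + (-66 + G)/(-47 + X))*(⅙) = X/6 + (-66 + G)/(6*(-47 + X)))
((C(-218, -83) + 7342)*(44967 - 27390))/67709 = (((-66 - 83 + (-218)² - 47*(-218))/(6*(-47 - 218)) + 7342)*(44967 - 27390))/67709 = (((⅙)*(-66 - 83 + 47524 + 10246)/(-265) + 7342)*17577)*(1/67709) = (((⅙)*(-1/265)*57621 + 7342)*17577)*(1/67709) = ((-19207/530 + 7342)*17577)*(1/67709) = ((3872053/530)*17577)*(1/67709) = (68059075581/530)*(1/67709) = 68059075581/35885770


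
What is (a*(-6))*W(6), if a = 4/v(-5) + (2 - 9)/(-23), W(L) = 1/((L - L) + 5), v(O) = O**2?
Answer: -1602/2875 ≈ -0.55722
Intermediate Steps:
W(L) = 1/5 (W(L) = 1/(0 + 5) = 1/5)
a = 267/575 (a = 4/((-5)**2) + (2 - 9)/(-23) = 4/25 - 7*(-1/23) = 4*(1/25) + 7/23 = 4/25 + 7/23 = 267/575 ≈ 0.46435)
(a*(-6))*W(6) = ((267/575)*(-6))*(1/5) = -1602/575*1/5 = -1602/2875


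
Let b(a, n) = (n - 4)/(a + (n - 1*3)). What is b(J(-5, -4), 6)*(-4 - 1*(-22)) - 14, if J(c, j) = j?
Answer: -50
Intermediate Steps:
b(a, n) = (-4 + n)/(-3 + a + n) (b(a, n) = (-4 + n)/(a + (n - 3)) = (-4 + n)/(a + (-3 + n)) = (-4 + n)/(-3 + a + n))
b(J(-5, -4), 6)*(-4 - 1*(-22)) - 14 = ((-4 + 6)/(-3 - 4 + 6))*(-4 - 1*(-22)) - 14 = (2/(-1))*(-4 + 22) - 14 = -1*2*18 - 14 = -2*18 - 14 = -36 - 14 = -50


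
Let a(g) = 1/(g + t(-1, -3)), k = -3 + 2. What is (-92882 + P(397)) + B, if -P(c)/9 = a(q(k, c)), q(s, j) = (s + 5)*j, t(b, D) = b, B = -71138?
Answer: -86766583/529 ≈ -1.6402e+5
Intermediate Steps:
k = -1
q(s, j) = j*(5 + s) (q(s, j) = (5 + s)*j = j*(5 + s))
a(g) = 1/(-1 + g) (a(g) = 1/(g - 1) = 1/(-1 + g))
P(c) = -9/(-1 + 4*c) (P(c) = -9/(-1 + c*(5 - 1)) = -9/(-1 + c*4) = -9/(-1 + 4*c))
(-92882 + P(397)) + B = (-92882 - 9/(-1 + 4*397)) - 71138 = (-92882 - 9/(-1 + 1588)) - 71138 = (-92882 - 9/1587) - 71138 = (-92882 - 9*1/1587) - 71138 = (-92882 - 3/529) - 71138 = -49134581/529 - 71138 = -86766583/529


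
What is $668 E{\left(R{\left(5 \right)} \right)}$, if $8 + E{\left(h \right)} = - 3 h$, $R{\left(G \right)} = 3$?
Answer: $-11356$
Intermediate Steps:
$E{\left(h \right)} = -8 - 3 h$
$668 E{\left(R{\left(5 \right)} \right)} = 668 \left(-8 - 9\right) = 668 \left(-17\right) = -11356$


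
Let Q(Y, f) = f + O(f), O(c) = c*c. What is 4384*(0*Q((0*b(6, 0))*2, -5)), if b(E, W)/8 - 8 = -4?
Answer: 0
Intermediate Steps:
O(c) = c²
b(E, W) = 32 (b(E, W) = 64 + 8*(-4) = 64 - 32 = 32)
Q(Y, f) = f + f²
4384*(0*Q((0*b(6, 0))*2, -5)) = 4384*(0*(-5*(1 - 5))) = 4384*(0*(-5*(-4))) = 4384*(0*20) = 4384*0 = 0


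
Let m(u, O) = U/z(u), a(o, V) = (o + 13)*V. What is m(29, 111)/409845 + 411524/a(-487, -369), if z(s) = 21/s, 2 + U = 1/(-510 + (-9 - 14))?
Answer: 2558018648839/1087212635145 ≈ 2.3528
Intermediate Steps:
a(o, V) = V*(13 + o) (a(o, V) = (13 + o)*V = V*(13 + o))
U = -1067/533 (U = -2 + 1/(-510 + (-9 - 14)) = -2 + 1/(-510 - 23) = -2 + 1/(-533) = -2 - 1/533 = -1067/533 ≈ -2.0019)
m(u, O) = -1067*u/11193 (m(u, O) = -1067*u/21/533 = -1067*u/11193)
m(29, 111)/409845 + 411524/a(-487, -369) = -1067/11193*29/409845 + 411524/((-369*(13 - 487))) = -30943/11193*1/409845 + 411524/((-369*(-474))) = -30943/4587395085 + 411524/174906 = -30943/4587395085 + 411524*(1/174906) = -30943/4587395085 + 205762/87453 = 2558018648839/1087212635145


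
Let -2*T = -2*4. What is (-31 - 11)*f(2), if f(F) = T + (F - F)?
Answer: -168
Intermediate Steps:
T = 4 (T = -(-1)*4 = -1/2*(-8) = 4)
f(F) = 4 (f(F) = 4 + (F - F) = 4 + 0 = 4)
(-31 - 11)*f(2) = (-31 - 11)*4 = -42*4 = -168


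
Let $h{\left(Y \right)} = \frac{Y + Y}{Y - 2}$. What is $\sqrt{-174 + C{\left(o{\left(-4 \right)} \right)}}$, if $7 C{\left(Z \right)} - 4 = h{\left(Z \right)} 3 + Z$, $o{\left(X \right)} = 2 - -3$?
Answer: $\frac{i \sqrt{8393}}{7} \approx 13.088 i$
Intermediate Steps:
$h{\left(Y \right)} = \frac{2 Y}{-2 + Y}$
$o{\left(X \right)} = 5$ ($o{\left(X \right)} = 2 + 3 = 5$)
$C{\left(Z \right)} = \frac{4}{7} + \frac{Z}{7} + \frac{6 Z}{7 \left(-2 + Z\right)}$ ($C{\left(Z \right)} = \frac{4}{7} + \frac{\frac{2 Z}{-2 + Z} 3 + Z}{7} = \frac{4}{7} + \frac{\frac{6 Z}{-2 + Z} + Z}{7} = \frac{4}{7} + \frac{Z + \frac{6 Z}{-2 + Z}}{7} = \frac{4}{7} + \left(\frac{Z}{7} + \frac{6 Z}{7 \left(-2 + Z\right)}\right) = \frac{4}{7} + \frac{Z}{7} + \frac{6 Z}{7 \left(-2 + Z\right)}$)
$\sqrt{-174 + C{\left(o{\left(-4 \right)} \right)}} = \sqrt{-174 + \frac{-8 + 5^{2} + 8 \cdot 5}{7 \left(-2 + 5\right)}} = \sqrt{-174 + \frac{-8 + 25 + 40}{7 \cdot 3}} = \sqrt{-174 + \frac{1}{7} \cdot \frac{1}{3} \cdot 57} = \sqrt{-174 + \frac{19}{7}} = \sqrt{- \frac{1199}{7}} = \frac{i \sqrt{8393}}{7}$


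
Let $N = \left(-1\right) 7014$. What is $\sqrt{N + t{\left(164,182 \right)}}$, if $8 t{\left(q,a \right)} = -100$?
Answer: $\frac{i \sqrt{28106}}{2} \approx 83.824 i$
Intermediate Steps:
$t{\left(q,a \right)} = - \frac{25}{2}$ ($t{\left(q,a \right)} = \frac{1}{8} \left(-100\right) = - \frac{25}{2}$)
$N = -7014$
$\sqrt{N + t{\left(164,182 \right)}} = \sqrt{-7014 - \frac{25}{2}} = \sqrt{- \frac{14053}{2}} = \frac{i \sqrt{28106}}{2}$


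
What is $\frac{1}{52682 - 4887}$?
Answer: $\frac{1}{47795} \approx 2.0923 \cdot 10^{-5}$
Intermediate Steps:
$\frac{1}{52682 - 4887} = \frac{1}{47795}$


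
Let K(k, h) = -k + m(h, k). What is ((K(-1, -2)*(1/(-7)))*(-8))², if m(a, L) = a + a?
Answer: 576/49 ≈ 11.755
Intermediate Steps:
m(a, L) = 2*a
K(k, h) = -k + 2*h
((K(-1, -2)*(1/(-7)))*(-8))² = (((-1*(-1) + 2*(-2))*(1/(-7)))*(-8))² = (((1 - 4)*(1*(-⅐)))*(-8))² = (-3*(-⅐)*(-8))² = ((3/7)*(-8))² = (-24/7)² = 576/49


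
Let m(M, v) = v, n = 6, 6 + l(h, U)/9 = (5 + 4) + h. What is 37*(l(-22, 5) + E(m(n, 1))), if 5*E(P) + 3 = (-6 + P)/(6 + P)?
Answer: -222407/35 ≈ -6354.5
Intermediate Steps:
l(h, U) = 27 + 9*h (l(h, U) = -54 + 9*((5 + 4) + h) = -54 + 9*(9 + h) = -54 + (81 + 9*h) = 27 + 9*h)
E(P) = -⅗ + (-6 + P)/(5*(6 + P)) (E(P) = -⅗ + ((-6 + P)/(6 + P))/5 = -⅗ + (-6 + P)/(5*(6 + P)))
37*(l(-22, 5) + E(m(n, 1))) = 37*((27 + 9*(-22)) + 2*(-12 - 1*1)/(5*(6 + 1))) = 37*((27 - 198) + (⅖)*(-12 - 1)/7) = 37*(-171 + (⅖)*(⅐)*(-13)) = 37*(-171 - 26/35) = 37*(-6011/35) = -222407/35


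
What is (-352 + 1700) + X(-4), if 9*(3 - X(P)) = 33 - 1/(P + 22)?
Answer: 218269/162 ≈ 1347.3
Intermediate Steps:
X(P) = -⅔ + 1/(9*(22 + P)) (X(P) = 3 - (33 - 1/(P + 22))/9 = 3 - (33 - 1/(22 + P))/9 = 3 + (-11/3 + 1/(9*(22 + P))) = -⅔ + 1/(9*(22 + P)))
(-352 + 1700) + X(-4) = (-352 + 1700) + (-131 - 6*(-4))/(9*(22 - 4)) = 1348 + (⅑)*(-131 + 24)/18 = 1348 + (⅑)*(1/18)*(-107) = 1348 - 107/162 = 218269/162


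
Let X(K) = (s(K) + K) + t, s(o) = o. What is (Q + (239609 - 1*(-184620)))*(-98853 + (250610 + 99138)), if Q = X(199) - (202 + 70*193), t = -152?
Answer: 103058382885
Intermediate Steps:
X(K) = -152 + 2*K (X(K) = (K + K) - 152 = 2*K - 152 = -152 + 2*K)
Q = -13466 (Q = (-152 + 2*199) - (202 + 70*193) = (-152 + 398) - (202 + 13510) = 246 - 1*13712 = 246 - 13712 = -13466)
(Q + (239609 - 1*(-184620)))*(-98853 + (250610 + 99138)) = (-13466 + (239609 - 1*(-184620)))*(-98853 + (250610 + 99138)) = (-13466 + (239609 + 184620))*(-98853 + 349748) = (-13466 + 424229)*250895 = 410763*250895 = 103058382885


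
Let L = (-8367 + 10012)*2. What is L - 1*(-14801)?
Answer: 18091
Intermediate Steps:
L = 3290 (L = 1645*2 = 3290)
L - 1*(-14801) = 3290 - 1*(-14801) = 3290 + 14801 = 18091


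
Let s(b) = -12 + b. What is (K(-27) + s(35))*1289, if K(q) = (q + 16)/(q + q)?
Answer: 1615117/54 ≈ 29910.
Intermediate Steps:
K(q) = (16 + q)/(2*q) (K(q) = (16 + q)/((2*q)) = (16 + q)*(1/(2*q)) = (16 + q)/(2*q))
(K(-27) + s(35))*1289 = ((1/2)*(16 - 27)/(-27) + (-12 + 35))*1289 = ((1/2)*(-1/27)*(-11) + 23)*1289 = (11/54 + 23)*1289 = (1253/54)*1289 = 1615117/54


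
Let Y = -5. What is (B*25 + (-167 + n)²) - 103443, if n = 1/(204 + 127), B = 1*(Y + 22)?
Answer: -8231318922/109561 ≈ -75130.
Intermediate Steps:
B = 17 (B = 1*(-5 + 22) = 1*17 = 17)
n = 1/331 ≈ 0.0030211
(B*25 + (-167 + n)²) - 103443 = (17*25 + (-167 + 1/331)²) - 103443 = (425 + (-55276/331)²) - 103443 = (425 + 3055436176/109561) - 103443 = 3101999601/109561 - 103443 = -8231318922/109561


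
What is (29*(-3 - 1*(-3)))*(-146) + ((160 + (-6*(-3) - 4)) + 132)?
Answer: 306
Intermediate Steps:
(29*(-3 - 1*(-3)))*(-146) + ((160 + (-6*(-3) - 4)) + 132) = (29*(-3 + 3))*(-146) + ((160 + (18 - 4)) + 132) = (29*0)*(-146) + ((160 + 14) + 132) = 0*(-146) + (174 + 132) = 0 + 306 = 306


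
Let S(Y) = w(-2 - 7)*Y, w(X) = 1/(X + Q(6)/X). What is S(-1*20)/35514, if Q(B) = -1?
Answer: 1/15784 ≈ 6.3355e-5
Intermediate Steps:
w(X) = 1/(X - 1/X)
S(Y) = -9*Y/80 (S(Y) = ((-2 - 7)/(-1 + (-2 - 7)²))*Y = (-9/(-1 + (-9)²))*Y = (-9/(-1 + 81))*Y = (-9/80)*Y = (-9*1/80)*Y = -9*Y/80)
S(-1*20)/35514 = -(-9)*20/80/35514 = -9/80*(-20)*(1/35514) = (9/4)*(1/35514) = 1/15784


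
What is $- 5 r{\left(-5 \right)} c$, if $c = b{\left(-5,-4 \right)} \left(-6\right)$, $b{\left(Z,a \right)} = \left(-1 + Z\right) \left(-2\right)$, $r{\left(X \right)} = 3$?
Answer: $1080$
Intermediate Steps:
$b{\left(Z,a \right)} = 2 - 2 Z$
$c = -72$ ($c = \left(2 - -10\right) \left(-6\right) = \left(2 + 10\right) \left(-6\right) = 12 \left(-6\right) = -72$)
$- 5 r{\left(-5 \right)} c = \left(-5\right) 3 \left(-72\right) = \left(-15\right) \left(-72\right) = 1080$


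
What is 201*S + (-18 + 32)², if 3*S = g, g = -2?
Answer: 62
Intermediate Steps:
S = -⅔ (S = (⅓)*(-2) = -⅔ ≈ -0.66667)
201*S + (-18 + 32)² = 201*(-⅔) + (-18 + 32)² = -134 + 14² = -134 + 196 = 62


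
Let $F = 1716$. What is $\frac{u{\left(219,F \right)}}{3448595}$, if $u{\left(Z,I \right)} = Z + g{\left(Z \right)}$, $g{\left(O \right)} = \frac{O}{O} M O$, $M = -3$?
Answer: $- \frac{438}{3448595} \approx -0.00012701$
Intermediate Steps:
$g{\left(O \right)} = - 3 O$ ($g{\left(O \right)} = \frac{O}{O} \left(-3\right) O = 1 \left(-3\right) O = - 3 O$)
$u{\left(Z,I \right)} = - 2 Z$ ($u{\left(Z,I \right)} = Z - 3 Z = - 2 Z$)
$\frac{u{\left(219,F \right)}}{3448595} = \frac{\left(-2\right) 219}{3448595} = \left(-438\right) \frac{1}{3448595} = - \frac{438}{3448595}$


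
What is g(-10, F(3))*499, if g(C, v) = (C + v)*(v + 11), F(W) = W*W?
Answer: -9980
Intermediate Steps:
F(W) = W²
g(C, v) = (11 + v)*(C + v) (g(C, v) = (C + v)*(11 + v) = (11 + v)*(C + v))
g(-10, F(3))*499 = ((3²)² + 11*(-10) + 11*3² - 10*3²)*499 = (9² - 110 + 11*9 - 10*9)*499 = (81 - 110 + 99 - 90)*499 = -20*499 = -9980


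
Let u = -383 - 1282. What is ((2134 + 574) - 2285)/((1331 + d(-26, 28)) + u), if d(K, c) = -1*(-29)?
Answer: -423/305 ≈ -1.3869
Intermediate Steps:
d(K, c) = 29
u = -1665
((2134 + 574) - 2285)/((1331 + d(-26, 28)) + u) = ((2134 + 574) - 2285)/((1331 + 29) - 1665) = (2708 - 2285)/(1360 - 1665) = 423/(-305) = 423*(-1/305) = -423/305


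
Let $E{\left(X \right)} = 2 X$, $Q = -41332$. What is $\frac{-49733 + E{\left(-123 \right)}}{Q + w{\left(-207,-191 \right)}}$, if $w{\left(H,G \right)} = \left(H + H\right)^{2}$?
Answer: $- \frac{49979}{130064} \approx -0.38426$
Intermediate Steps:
$w{\left(H,G \right)} = 4 H^{2}$ ($w{\left(H,G \right)} = \left(2 H\right)^{2} = 4 H^{2}$)
$\frac{-49733 + E{\left(-123 \right)}}{Q + w{\left(-207,-191 \right)}} = \frac{-49733 + 2 \left(-123\right)}{-41332 + 4 \left(-207\right)^{2}} = \frac{-49733 - 246}{-41332 + 4 \cdot 42849} = - \frac{49979}{-41332 + 171396} = - \frac{49979}{130064}$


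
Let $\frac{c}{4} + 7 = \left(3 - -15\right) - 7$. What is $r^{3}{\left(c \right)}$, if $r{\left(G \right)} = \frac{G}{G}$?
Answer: $1$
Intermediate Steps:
$c = 16$ ($c = -28 + 4 \left(\left(3 - -15\right) - 7\right) = -28 + 4 \left(\left(3 + 15\right) - 7\right) = -28 + 4 \left(18 - 7\right) = -28 + 4 \cdot 11 = -28 + 44 = 16$)
$r{\left(G \right)} = 1$
$r^{3}{\left(c \right)} = 1^{3} = 1$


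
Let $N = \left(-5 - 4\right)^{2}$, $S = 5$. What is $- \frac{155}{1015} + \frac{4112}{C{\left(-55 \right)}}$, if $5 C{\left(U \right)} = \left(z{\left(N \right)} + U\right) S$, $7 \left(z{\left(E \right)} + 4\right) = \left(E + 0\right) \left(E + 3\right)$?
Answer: $\frac{806433}{185339} \approx 4.3511$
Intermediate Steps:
$N = 81$ ($N = \left(-9\right)^{2} = 81$)
$z{\left(E \right)} = -4 + \frac{E \left(3 + E\right)}{7}$ ($z{\left(E \right)} = -4 + \frac{\left(E + 0\right) \left(E + 3\right)}{7} = -4 + \frac{E \left(3 + E\right)}{7}$)
$C{\left(U \right)} = 968 + U$ ($C{\left(U \right)} = \frac{\left(\left(-4 + \frac{81^{2}}{7} + \frac{3}{7} \cdot 81\right) + U\right) 5}{5} = \frac{\left(\left(-4 + \frac{1}{7} \cdot 6561 + \frac{243}{7}\right) + U\right) 5}{5} = \frac{\left(\left(-4 + \frac{6561}{7} + \frac{243}{7}\right) + U\right) 5}{5} = \frac{\left(968 + U\right) 5}{5} = \frac{4840 + 5 U}{5} = 968 + U$)
$- \frac{155}{1015} + \frac{4112}{C{\left(-55 \right)}} = - \frac{155}{1015} + \frac{4112}{968 - 55} = \left(-155\right) \frac{1}{1015} + \frac{4112}{913} = - \frac{31}{203} + 4112 \cdot \frac{1}{913} = - \frac{31}{203} + \frac{4112}{913} = \frac{806433}{185339}$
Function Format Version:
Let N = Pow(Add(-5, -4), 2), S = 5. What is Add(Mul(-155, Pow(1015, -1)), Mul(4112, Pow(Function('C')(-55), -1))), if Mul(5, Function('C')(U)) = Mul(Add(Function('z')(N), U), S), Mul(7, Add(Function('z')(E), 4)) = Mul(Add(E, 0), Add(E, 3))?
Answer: Rational(806433, 185339) ≈ 4.3511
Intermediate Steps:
N = 81 (N = Pow(-9, 2) = 81)
Function('z')(E) = Add(-4, Mul(Rational(1, 7), E, Add(3, E))) (Function('z')(E) = Add(-4, Mul(Rational(1, 7), Mul(Add(E, 0), Add(E, 3)))) = Add(-4, Mul(Rational(1, 7), Mul(E, Add(3, E)))) = Add(-4, Mul(Rational(1, 7), E, Add(3, E))))
Function('C')(U) = Add(968, U) (Function('C')(U) = Mul(Rational(1, 5), Mul(Add(Add(-4, Mul(Rational(1, 7), Pow(81, 2)), Mul(Rational(3, 7), 81)), U), 5)) = Mul(Rational(1, 5), Mul(Add(Add(-4, Mul(Rational(1, 7), 6561), Rational(243, 7)), U), 5)) = Mul(Rational(1, 5), Mul(Add(Add(-4, Rational(6561, 7), Rational(243, 7)), U), 5)) = Mul(Rational(1, 5), Mul(Add(968, U), 5)) = Mul(Rational(1, 5), Add(4840, Mul(5, U))) = Add(968, U))
Add(Mul(-155, Pow(1015, -1)), Mul(4112, Pow(Function('C')(-55), -1))) = Add(Mul(-155, Pow(1015, -1)), Mul(4112, Pow(Add(968, -55), -1))) = Add(Mul(-155, Rational(1, 1015)), Mul(4112, Pow(913, -1))) = Add(Rational(-31, 203), Mul(4112, Rational(1, 913))) = Add(Rational(-31, 203), Rational(4112, 913)) = Rational(806433, 185339)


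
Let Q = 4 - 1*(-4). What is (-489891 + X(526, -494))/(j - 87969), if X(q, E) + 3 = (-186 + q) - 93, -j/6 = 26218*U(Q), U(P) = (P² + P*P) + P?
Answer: 489647/21481857 ≈ 0.022794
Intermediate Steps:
Q = 8 (Q = 4 + 4 = 8)
U(P) = P + 2*P² (U(P) = (P² + P²) + P = 2*P² + P = P + 2*P²)
j = -21393888 (j = -157308*8*(1 + 2*8) = -157308*8*(1 + 16) = -157308*8*17 = -157308*136 = -6*3565648 = -21393888)
X(q, E) = -282 + q (X(q, E) = -3 + ((-186 + q) - 93) = -3 + (-279 + q) = -282 + q)
(-489891 + X(526, -494))/(j - 87969) = (-489891 + (-282 + 526))/(-21393888 - 87969) = (-489891 + 244)/(-21481857) = -489647*(-1/21481857) = 489647/21481857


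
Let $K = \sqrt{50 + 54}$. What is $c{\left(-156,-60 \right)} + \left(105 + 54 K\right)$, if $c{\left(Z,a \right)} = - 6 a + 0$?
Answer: $465 + 108 \sqrt{26} \approx 1015.7$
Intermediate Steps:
$c{\left(Z,a \right)} = - 6 a$
$K = 2 \sqrt{26}$ ($K = \sqrt{104} = 2 \sqrt{26} \approx 10.198$)
$c{\left(-156,-60 \right)} + \left(105 + 54 K\right) = \left(-6\right) \left(-60\right) + \left(105 + 54 \cdot 2 \sqrt{26}\right) = 360 + \left(105 + 108 \sqrt{26}\right) = 465 + 108 \sqrt{26}$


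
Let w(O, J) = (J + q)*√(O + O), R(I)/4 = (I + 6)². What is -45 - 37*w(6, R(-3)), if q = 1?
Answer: -45 - 2738*√3 ≈ -4787.4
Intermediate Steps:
R(I) = 4*(6 + I)² (R(I) = 4*(I + 6)² = 4*(6 + I)²)
w(O, J) = √2*√O*(1 + J) (w(O, J) = (J + 1)*√(O + O) = (1 + J)*√(2*O) = (1 + J)*(√2*√O) = √2*√O*(1 + J))
-45 - 37*w(6, R(-3)) = -45 - 37*√2*√6*(1 + 4*(6 - 3)²) = -45 - 37*√2*√6*(1 + 4*3²) = -45 - 37*√2*√6*(1 + 4*9) = -45 - 37*√2*√6*(1 + 36) = -45 - 37*√2*√6*37 = -45 - 2738*√3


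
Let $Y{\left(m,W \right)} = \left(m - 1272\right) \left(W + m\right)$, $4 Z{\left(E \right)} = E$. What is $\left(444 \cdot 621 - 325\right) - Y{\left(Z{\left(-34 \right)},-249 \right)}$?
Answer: $- \frac{217319}{4} \approx -54330.0$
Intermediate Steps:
$Z{\left(E \right)} = \frac{E}{4}$
$Y{\left(m,W \right)} = \left(-1272 + m\right) \left(W + m\right)$
$\left(444 \cdot 621 - 325\right) - Y{\left(Z{\left(-34 \right)},-249 \right)} = \left(444 \cdot 621 - 325\right) - \left(\left(\frac{1}{4} \left(-34\right)\right)^{2} - -316728 - 1272 \cdot \frac{1}{4} \left(-34\right) - 249 \cdot \frac{1}{4} \left(-34\right)\right) = \left(275724 - 325\right) - \left(\left(- \frac{17}{2}\right)^{2} + 316728 - -10812 - - \frac{4233}{2}\right) = 275399 - \left(\frac{289}{4} + 316728 + 10812 + \frac{4233}{2}\right) = 275399 - \frac{1318915}{4} = - \frac{217319}{4}$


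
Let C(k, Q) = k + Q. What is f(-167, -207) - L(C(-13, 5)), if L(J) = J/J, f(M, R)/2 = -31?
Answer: -63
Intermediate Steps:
f(M, R) = -62 (f(M, R) = 2*(-31) = -62)
C(k, Q) = Q + k
L(J) = 1
f(-167, -207) - L(C(-13, 5)) = -62 - 1*1 = -62 - 1 = -63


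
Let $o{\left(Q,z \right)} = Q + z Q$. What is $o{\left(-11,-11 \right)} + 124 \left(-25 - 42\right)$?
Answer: $-8198$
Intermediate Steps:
$o{\left(Q,z \right)} = Q + Q z$
$o{\left(-11,-11 \right)} + 124 \left(-25 - 42\right) = - 11 \left(1 - 11\right) + 124 \left(-25 - 42\right) = \left(-11\right) \left(-10\right) + 124 \left(-25 - 42\right) = 110 + 124 \left(-67\right) = 110 - 8308 = -8198$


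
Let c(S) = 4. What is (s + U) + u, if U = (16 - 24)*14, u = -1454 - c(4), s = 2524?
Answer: 954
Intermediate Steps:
u = -1458 (u = -1454 - 1*4 = -1454 - 4 = -1458)
U = -112 (U = -8*14 = -112)
(s + U) + u = (2524 - 112) - 1458 = 2412 - 1458 = 954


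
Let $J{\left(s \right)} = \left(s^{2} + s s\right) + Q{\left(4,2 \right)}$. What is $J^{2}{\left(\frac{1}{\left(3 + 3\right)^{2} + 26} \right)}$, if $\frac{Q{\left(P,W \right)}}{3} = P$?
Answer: $\frac{531994225}{3694084} \approx 144.01$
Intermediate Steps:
$Q{\left(P,W \right)} = 3 P$
$J{\left(s \right)} = 12 + 2 s^{2}$ ($J{\left(s \right)} = \left(s^{2} + s s\right) + 3 \cdot 4 = \left(s^{2} + s^{2}\right) + 12 = 2 s^{2} + 12 = 12 + 2 s^{2}$)
$J^{2}{\left(\frac{1}{\left(3 + 3\right)^{2} + 26} \right)} = \left(12 + 2 \left(\frac{1}{\left(3 + 3\right)^{2} + 26}\right)^{2}\right)^{2} = \left(12 + 2 \left(\frac{1}{6^{2} + 26}\right)^{2}\right)^{2} = \left(12 + 2 \left(\frac{1}{36 + 26}\right)^{2}\right)^{2} = \left(12 + 2 \left(\frac{1}{62}\right)^{2}\right)^{2} = \left(12 + \frac{2}{3844}\right)^{2} = \left(12 + 2 \cdot \frac{1}{3844}\right)^{2} = \left(12 + \frac{1}{1922}\right)^{2} = \left(\frac{23065}{1922}\right)^{2} = \frac{531994225}{3694084}$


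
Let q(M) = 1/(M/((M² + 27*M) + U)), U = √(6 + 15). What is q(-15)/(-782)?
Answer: -6/391 + √21/11730 ≈ -0.014955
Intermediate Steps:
U = √21 ≈ 4.5826
q(M) = (√21 + M² + 27*M)/M (q(M) = 1/(M/((M² + 27*M) + √21)) = 1/(M/(√21 + M² + 27*M)) = (√21 + M² + 27*M)/M)
q(-15)/(-782) = (27 - 15 + √21/(-15))/(-782) = (27 - 15 + √21*(-1/15))*(-1/782) = (27 - 15 - √21/15)*(-1/782) = (12 - √21/15)*(-1/782) = -6/391 + √21/11730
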